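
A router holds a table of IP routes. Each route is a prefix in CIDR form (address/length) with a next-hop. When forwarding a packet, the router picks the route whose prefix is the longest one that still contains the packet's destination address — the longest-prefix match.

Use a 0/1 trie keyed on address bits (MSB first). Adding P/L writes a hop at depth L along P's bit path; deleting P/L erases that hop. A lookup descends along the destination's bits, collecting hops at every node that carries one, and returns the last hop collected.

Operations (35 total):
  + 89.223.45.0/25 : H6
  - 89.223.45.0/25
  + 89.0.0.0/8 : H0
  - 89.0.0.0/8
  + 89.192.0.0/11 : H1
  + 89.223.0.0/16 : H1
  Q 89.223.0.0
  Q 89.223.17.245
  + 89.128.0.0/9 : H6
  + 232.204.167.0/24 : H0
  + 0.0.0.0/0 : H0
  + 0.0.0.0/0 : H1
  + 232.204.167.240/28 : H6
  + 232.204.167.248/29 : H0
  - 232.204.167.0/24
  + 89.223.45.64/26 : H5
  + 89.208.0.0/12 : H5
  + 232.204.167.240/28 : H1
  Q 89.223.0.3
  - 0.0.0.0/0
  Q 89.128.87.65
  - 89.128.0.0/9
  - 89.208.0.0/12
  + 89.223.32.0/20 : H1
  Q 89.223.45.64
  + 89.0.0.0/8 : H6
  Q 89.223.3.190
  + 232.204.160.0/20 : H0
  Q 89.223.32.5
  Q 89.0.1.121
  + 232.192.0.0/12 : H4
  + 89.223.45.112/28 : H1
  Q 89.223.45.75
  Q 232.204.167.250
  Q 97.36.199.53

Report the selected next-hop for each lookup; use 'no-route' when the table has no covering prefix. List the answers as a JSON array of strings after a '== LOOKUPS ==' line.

Apply in order:
  add 89.223.45.0/25 -> H6 at depth 25
  del 89.223.45.0/25 (clear depth 25)
  add 89.0.0.0/8 -> H0 at depth 8
  del 89.0.0.0/8 (clear depth 8)
  add 89.192.0.0/11 -> H1 at depth 11
  add 89.223.0.0/16 -> H1 at depth 16
  lookup 89.223.0.0: bits 010110011101111100 walk d0:-→d1:-→d2:-→d3:-→d4:-→d5:-→d6:-→d7:-→d8:-→d9:-→d10:-→d11:H1→d12:-→d13:-→d14:-→d15:-→d16:H1→d17:-→d18:- -> H1
  lookup 89.223.17.245: bits 010110011101111100 walk d0:-→d1:-→d2:-→d3:-→d4:-→d5:-→d6:-→d7:-→d8:-→d9:-→d10:-→d11:H1→d12:-→d13:-→d14:-→d15:-→d16:H1→d17:-→d18:- -> H1
  add 89.128.0.0/9 -> H6 at depth 9
  add 232.204.167.0/24 -> H0 at depth 24
  add 0.0.0.0/0 -> H0 at depth 0
  add 0.0.0.0/0 -> H1 at depth 0
  add 232.204.167.240/28 -> H6 at depth 28
  add 232.204.167.248/29 -> H0 at depth 29
  del 232.204.167.0/24 (clear depth 24)
  add 89.223.45.64/26 -> H5 at depth 26
  add 89.208.0.0/12 -> H5 at depth 12
  add 232.204.167.240/28 -> H1 at depth 28
  lookup 89.223.0.3: bits 010110011101111100 walk d0:H1→d1:-→d2:-→d3:-→d4:-→d5:-→d6:-→d7:-→d8:-→d9:H6→d10:-→d11:H1→d12:H5→d13:-→d14:-→d15:-→d16:H1→d17:-→d18:- -> H1
  del 0.0.0.0/0 (clear depth 0)
  lookup 89.128.87.65: bits 010110011 walk d0:-→d1:-→d2:-→d3:-→d4:-→d5:-→d6:-→d7:-→d8:-→d9:H6 -> H6
  del 89.128.0.0/9 (clear depth 9)
  del 89.208.0.0/12 (clear depth 12)
  add 89.223.32.0/20 -> H1 at depth 20
  lookup 89.223.45.64: bits 01011001110111110010110101 walk d0:-→d1:-→d2:-→d3:-→d4:-→d5:-→d6:-→d7:-→d8:-→d9:-→d10:-→d11:H1→d12:-→d13:-→d14:-→d15:-→d16:H1→d17:-→d18:-→d19:-→d20:H1→d21:-→d22:-→d23:-→d24:-→d25:-→d26:H5 -> H5
  add 89.0.0.0/8 -> H6 at depth 8
  lookup 89.223.3.190: bits 010110011101111100 walk d0:-→d1:-→d2:-→d3:-→d4:-→d5:-→d6:-→d7:-→d8:H6→d9:-→d10:-→d11:H1→d12:-→d13:-→d14:-→d15:-→d16:H1→d17:-→d18:- -> H1
  add 232.204.160.0/20 -> H0 at depth 20
  lookup 89.223.32.5: bits 01011001110111110010 walk d0:-→d1:-→d2:-→d3:-→d4:-→d5:-→d6:-→d7:-→d8:H6→d9:-→d10:-→d11:H1→d12:-→d13:-→d14:-→d15:-→d16:H1→d17:-→d18:-→d19:-→d20:H1 -> H1
  lookup 89.0.1.121: bits 01011001 walk d0:-→d1:-→d2:-→d3:-→d4:-→d5:-→d6:-→d7:-→d8:H6 -> H6
  add 232.192.0.0/12 -> H4 at depth 12
  add 89.223.45.112/28 -> H1 at depth 28
  lookup 89.223.45.75: bits 01011001110111110010110101 walk d0:-→d1:-→d2:-→d3:-→d4:-→d5:-→d6:-→d7:-→d8:H6→d9:-→d10:-→d11:H1→d12:-→d13:-→d14:-→d15:-→d16:H1→d17:-→d18:-→d19:-→d20:H1→d21:-→d22:-→d23:-→d24:-→d25:-→d26:H5 -> H5
  lookup 232.204.167.250: bits 11101000110011001010011111111 walk d0:-→d1:-→d2:-→d3:-→d4:-→d5:-→d6:-→d7:-→d8:-→d9:-→d10:-→d11:-→d12:H4→d13:-→d14:-→d15:-→d16:-→d17:-→d18:-→d19:-→d20:H0→d21:-→d22:-→d23:-→d24:-→d25:-→d26:-→d27:-→d28:H1→d29:H0 -> H0
  lookup 97.36.199.53: bits 01 walk d0:-→d1:-→d2:- -> no-route

== LOOKUPS ==
["H1","H1","H1","H6","H5","H1","H1","H6","H5","H0","no-route"]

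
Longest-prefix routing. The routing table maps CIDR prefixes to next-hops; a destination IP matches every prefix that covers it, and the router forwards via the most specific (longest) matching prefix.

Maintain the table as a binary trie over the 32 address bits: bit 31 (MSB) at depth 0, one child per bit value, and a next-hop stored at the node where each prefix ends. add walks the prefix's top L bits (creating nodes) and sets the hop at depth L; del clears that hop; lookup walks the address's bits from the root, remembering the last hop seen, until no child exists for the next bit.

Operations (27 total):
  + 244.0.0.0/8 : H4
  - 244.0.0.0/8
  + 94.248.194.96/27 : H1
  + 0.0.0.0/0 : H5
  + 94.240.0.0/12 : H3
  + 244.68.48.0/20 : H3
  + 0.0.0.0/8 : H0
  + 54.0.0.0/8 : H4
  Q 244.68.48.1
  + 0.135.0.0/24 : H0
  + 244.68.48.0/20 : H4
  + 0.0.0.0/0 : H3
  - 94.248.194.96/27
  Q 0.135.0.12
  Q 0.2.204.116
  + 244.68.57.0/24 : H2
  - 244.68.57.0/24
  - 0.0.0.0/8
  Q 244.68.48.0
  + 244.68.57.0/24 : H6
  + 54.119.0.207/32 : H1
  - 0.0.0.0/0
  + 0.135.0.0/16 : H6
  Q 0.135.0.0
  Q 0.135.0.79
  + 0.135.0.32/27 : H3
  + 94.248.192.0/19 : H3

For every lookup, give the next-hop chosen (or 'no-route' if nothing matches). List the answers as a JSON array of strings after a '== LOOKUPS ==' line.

Apply in order:
  + 244.0.0.0/8 (H4) depth=8
  - 244.0.0.0/8 clear@8
  + 94.248.194.96/27 (H1) depth=27
  + 0.0.0.0/0 (H5) depth=0
  + 94.240.0.0/12 (H3) depth=12
  + 244.68.48.0/20 (H3) depth=20
  + 0.0.0.0/8 (H0) depth=8
  + 54.0.0.0/8 (H4) depth=8
  Q 244.68.48.1: descend 11110100010001000011 ; hops seen [H5,H3] ; pick H3
  + 0.135.0.0/24 (H0) depth=24
  + 244.68.48.0/20 (H4) depth=20
  + 0.0.0.0/0 (H3) depth=0
  - 94.248.194.96/27 clear@27
  Q 0.135.0.12: descend 000000001000011100000000 ; hops seen [H3,H0,H0] ; pick H0
  Q 0.2.204.116: descend 00000000 ; hops seen [H3,H0] ; pick H0
  + 244.68.57.0/24 (H2) depth=24
  - 244.68.57.0/24 clear@24
  - 0.0.0.0/8 clear@8
  Q 244.68.48.0: descend 11110100010001000011 ; hops seen [H3,H4] ; pick H4
  + 244.68.57.0/24 (H6) depth=24
  + 54.119.0.207/32 (H1) depth=32
  - 0.0.0.0/0 clear@0
  + 0.135.0.0/16 (H6) depth=16
  Q 0.135.0.0: descend 000000001000011100000000 ; hops seen [H6,H0] ; pick H0
  Q 0.135.0.79: descend 000000001000011100000000 ; hops seen [H6,H0] ; pick H0
  + 0.135.0.32/27 (H3) depth=27
  + 94.248.192.0/19 (H3) depth=19

== LOOKUPS ==
["H3","H0","H0","H4","H0","H0"]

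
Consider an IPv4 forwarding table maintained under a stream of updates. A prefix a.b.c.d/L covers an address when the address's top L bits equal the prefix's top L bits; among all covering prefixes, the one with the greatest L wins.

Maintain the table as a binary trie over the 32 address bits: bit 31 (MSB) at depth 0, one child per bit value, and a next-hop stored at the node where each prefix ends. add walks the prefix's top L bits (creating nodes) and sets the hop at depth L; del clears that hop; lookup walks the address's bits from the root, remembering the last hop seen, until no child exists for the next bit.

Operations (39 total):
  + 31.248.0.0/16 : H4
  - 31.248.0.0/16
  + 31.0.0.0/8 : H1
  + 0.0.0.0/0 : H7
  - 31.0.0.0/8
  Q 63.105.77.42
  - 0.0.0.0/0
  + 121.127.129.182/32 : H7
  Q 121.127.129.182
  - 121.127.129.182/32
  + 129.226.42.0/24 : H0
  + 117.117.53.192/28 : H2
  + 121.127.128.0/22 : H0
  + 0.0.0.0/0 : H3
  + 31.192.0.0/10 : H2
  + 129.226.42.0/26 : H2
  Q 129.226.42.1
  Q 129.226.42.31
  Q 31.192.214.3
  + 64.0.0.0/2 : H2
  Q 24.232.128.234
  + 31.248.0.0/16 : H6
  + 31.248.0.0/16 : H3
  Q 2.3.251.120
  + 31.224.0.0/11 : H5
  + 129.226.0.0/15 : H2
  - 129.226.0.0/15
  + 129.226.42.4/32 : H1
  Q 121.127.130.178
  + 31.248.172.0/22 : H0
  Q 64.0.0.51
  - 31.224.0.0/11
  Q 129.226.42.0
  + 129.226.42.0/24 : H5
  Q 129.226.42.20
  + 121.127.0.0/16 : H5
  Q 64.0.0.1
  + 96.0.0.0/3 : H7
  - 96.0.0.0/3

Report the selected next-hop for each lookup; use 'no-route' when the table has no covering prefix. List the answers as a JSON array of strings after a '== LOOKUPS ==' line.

Process each operation:
  + 31.248.0.0/16 (H4) depth=16
  - 31.248.0.0/16 clear@16
  + 31.0.0.0/8 (H1) depth=8
  + 0.0.0.0/0 (H7) depth=0
  - 31.0.0.0/8 clear@8
  Q 63.105.77.42: descend 00 ; hops seen [H7] ; pick H7
  - 0.0.0.0/0 clear@0
  + 121.127.129.182/32 (H7) depth=32
  Q 121.127.129.182: descend 01111001011111111000000110110110 ; hops seen [H7] ; pick H7
  - 121.127.129.182/32 clear@32
  + 129.226.42.0/24 (H0) depth=24
  + 117.117.53.192/28 (H2) depth=28
  + 121.127.128.0/22 (H0) depth=22
  + 0.0.0.0/0 (H3) depth=0
  + 31.192.0.0/10 (H2) depth=10
  + 129.226.42.0/26 (H2) depth=26
  Q 129.226.42.1: descend 10000001111000100010101000 ; hops seen [H3,H0,H2] ; pick H2
  Q 129.226.42.31: descend 10000001111000100010101000 ; hops seen [H3,H0,H2] ; pick H2
  Q 31.192.214.3: descend 0001111111 ; hops seen [H3,H2] ; pick H2
  + 64.0.0.0/2 (H2) depth=2
  Q 24.232.128.234: descend 00011 ; hops seen [H3] ; pick H3
  + 31.248.0.0/16 (H6) depth=16
  + 31.248.0.0/16 (H3) depth=16
  Q 2.3.251.120: descend 000 ; hops seen [H3] ; pick H3
  + 31.224.0.0/11 (H5) depth=11
  + 129.226.0.0/15 (H2) depth=15
  - 129.226.0.0/15 clear@15
  + 129.226.42.4/32 (H1) depth=32
  Q 121.127.130.178: descend 0111100101111111100000 ; hops seen [H3,H2,H0] ; pick H0
  + 31.248.172.0/22 (H0) depth=22
  Q 64.0.0.51: descend 01 ; hops seen [H3,H2] ; pick H2
  - 31.224.0.0/11 clear@11
  Q 129.226.42.0: descend 10000001111000100010101000000 ; hops seen [H3,H0,H2] ; pick H2
  + 129.226.42.0/24 (H5) depth=24
  Q 129.226.42.20: descend 100000011110001000101010000 ; hops seen [H3,H5,H2] ; pick H2
  + 121.127.0.0/16 (H5) depth=16
  Q 64.0.0.1: descend 01 ; hops seen [H3,H2] ; pick H2
  + 96.0.0.0/3 (H7) depth=3
  - 96.0.0.0/3 clear@3

== LOOKUPS ==
["H7","H7","H2","H2","H2","H3","H3","H0","H2","H2","H2","H2"]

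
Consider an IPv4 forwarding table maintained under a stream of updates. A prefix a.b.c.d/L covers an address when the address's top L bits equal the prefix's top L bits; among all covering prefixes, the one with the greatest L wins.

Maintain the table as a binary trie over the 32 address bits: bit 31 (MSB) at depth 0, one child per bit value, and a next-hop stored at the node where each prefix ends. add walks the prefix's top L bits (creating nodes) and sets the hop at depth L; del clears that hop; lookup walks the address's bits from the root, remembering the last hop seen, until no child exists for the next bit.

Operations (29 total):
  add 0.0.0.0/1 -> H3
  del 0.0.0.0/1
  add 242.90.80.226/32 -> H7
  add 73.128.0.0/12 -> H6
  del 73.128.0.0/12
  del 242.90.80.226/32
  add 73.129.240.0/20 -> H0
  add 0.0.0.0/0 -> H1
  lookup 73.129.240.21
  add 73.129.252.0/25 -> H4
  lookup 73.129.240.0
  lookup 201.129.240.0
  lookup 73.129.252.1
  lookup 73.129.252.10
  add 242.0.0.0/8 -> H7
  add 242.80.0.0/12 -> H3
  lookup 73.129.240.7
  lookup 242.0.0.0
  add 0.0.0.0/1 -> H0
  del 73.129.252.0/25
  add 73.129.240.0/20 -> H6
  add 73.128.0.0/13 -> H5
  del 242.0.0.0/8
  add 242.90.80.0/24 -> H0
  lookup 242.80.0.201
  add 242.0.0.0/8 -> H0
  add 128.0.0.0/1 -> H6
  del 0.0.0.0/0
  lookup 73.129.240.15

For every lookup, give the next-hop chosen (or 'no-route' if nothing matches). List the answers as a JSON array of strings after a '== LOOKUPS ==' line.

Process each operation:
  + 0.0.0.0/1 (H3) depth=1
  - 0.0.0.0/1 clear@1
  + 242.90.80.226/32 (H7) depth=32
  + 73.128.0.0/12 (H6) depth=12
  - 73.128.0.0/12 clear@12
  - 242.90.80.226/32 clear@32
  + 73.129.240.0/20 (H0) depth=20
  + 0.0.0.0/0 (H1) depth=0
  lookup 73.129.240.21: bits 01001001100000011111 walk d0:H1→d1:-→d2:-→d3:-→d4:-→d5:-→d6:-→d7:-→d8:-→d9:-→d10:-→d11:-→d12:-→d13:-→d14:-→d15:-→d16:-→d17:-→d18:-→d19:-→d20:H0 -> H0
  + 73.129.252.0/25 (H4) depth=25
  lookup 73.129.240.0: bits 01001001100000011111 walk d0:H1→d1:-→d2:-→d3:-→d4:-→d5:-→d6:-→d7:-→d8:-→d9:-→d10:-→d11:-→d12:-→d13:-→d14:-→d15:-→d16:-→d17:-→d18:-→d19:-→d20:H0 -> H0
  lookup 201.129.240.0: bits 11 walk d0:H1→d1:-→d2:- -> H1
  lookup 73.129.252.1: bits 0100100110000001111111000 walk d0:H1→d1:-→d2:-→d3:-→d4:-→d5:-→d6:-→d7:-→d8:-→d9:-→d10:-→d11:-→d12:-→d13:-→d14:-→d15:-→d16:-→d17:-→d18:-→d19:-→d20:H0→d21:-→d22:-→d23:-→d24:-→d25:H4 -> H4
  lookup 73.129.252.10: bits 0100100110000001111111000 walk d0:H1→d1:-→d2:-→d3:-→d4:-→d5:-→d6:-→d7:-→d8:-→d9:-→d10:-→d11:-→d12:-→d13:-→d14:-→d15:-→d16:-→d17:-→d18:-→d19:-→d20:H0→d21:-→d22:-→d23:-→d24:-→d25:H4 -> H4
  + 242.0.0.0/8 (H7) depth=8
  + 242.80.0.0/12 (H3) depth=12
  lookup 73.129.240.7: bits 01001001100000011111 walk d0:H1→d1:-→d2:-→d3:-→d4:-→d5:-→d6:-→d7:-→d8:-→d9:-→d10:-→d11:-→d12:-→d13:-→d14:-→d15:-→d16:-→d17:-→d18:-→d19:-→d20:H0 -> H0
  lookup 242.0.0.0: bits 111100100 walk d0:H1→d1:-→d2:-→d3:-→d4:-→d5:-→d6:-→d7:-→d8:H7→d9:- -> H7
  + 0.0.0.0/1 (H0) depth=1
  - 73.129.252.0/25 clear@25
  + 73.129.240.0/20 (H6) depth=20
  + 73.128.0.0/13 (H5) depth=13
  - 242.0.0.0/8 clear@8
  + 242.90.80.0/24 (H0) depth=24
  lookup 242.80.0.201: bits 111100100101 walk d0:H1→d1:-→d2:-→d3:-→d4:-→d5:-→d6:-→d7:-→d8:-→d9:-→d10:-→d11:-→d12:H3 -> H3
  + 242.0.0.0/8 (H0) depth=8
  + 128.0.0.0/1 (H6) depth=1
  - 0.0.0.0/0 clear@0
  lookup 73.129.240.15: bits 01001001100000011111 walk d0:-→d1:H0→d2:-→d3:-→d4:-→d5:-→d6:-→d7:-→d8:-→d9:-→d10:-→d11:-→d12:-→d13:H5→d14:-→d15:-→d16:-→d17:-→d18:-→d19:-→d20:H6 -> H6

== LOOKUPS ==
["H0","H0","H1","H4","H4","H0","H7","H3","H6"]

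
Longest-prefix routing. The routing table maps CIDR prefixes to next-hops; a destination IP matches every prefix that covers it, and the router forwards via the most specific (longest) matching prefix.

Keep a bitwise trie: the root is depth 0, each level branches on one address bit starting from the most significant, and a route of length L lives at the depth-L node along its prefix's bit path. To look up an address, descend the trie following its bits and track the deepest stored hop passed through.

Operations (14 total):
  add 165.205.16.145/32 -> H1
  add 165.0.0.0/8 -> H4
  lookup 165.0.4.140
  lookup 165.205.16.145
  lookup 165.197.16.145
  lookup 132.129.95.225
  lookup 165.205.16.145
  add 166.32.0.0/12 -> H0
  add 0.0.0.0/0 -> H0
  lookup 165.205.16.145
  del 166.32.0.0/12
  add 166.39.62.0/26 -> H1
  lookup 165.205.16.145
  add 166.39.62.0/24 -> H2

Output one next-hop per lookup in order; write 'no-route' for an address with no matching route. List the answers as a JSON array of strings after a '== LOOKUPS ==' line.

Apply in order:
  + 165.205.16.145/32 (H1) depth=32
  + 165.0.0.0/8 (H4) depth=8
  ? 165.0.4.140  path d0:-→d1:-→d2:-→d3:-→d4:-→d5:-→d6:-→d7:-→d8:H4  best=H4
  ? 165.205.16.145  path d0:-→d1:-→d2:-→d3:-→d4:-→d5:-→d6:-→d7:-→d8:H4→d9:-→d10:-→d11:-→d12:-→d13:-→d14:-→d15:-→d16:-→d17:-→d18:-→d19:-→d20:-→d21:-→d22:-→d23:-→d24:-→d25:-→d26:-→d27:-→d28:-→d29:-→d30:-→d31:-→d32:H1  best=H1
  ? 165.197.16.145  path d0:-→d1:-→d2:-→d3:-→d4:-→d5:-→d6:-→d7:-→d8:H4→d9:-→d10:-→d11:-→d12:-  best=H4
  ? 132.129.95.225  path d0:-→d1:-→d2:-  best=no-route
  ? 165.205.16.145  path d0:-→d1:-→d2:-→d3:-→d4:-→d5:-→d6:-→d7:-→d8:H4→d9:-→d10:-→d11:-→d12:-→d13:-→d14:-→d15:-→d16:-→d17:-→d18:-→d19:-→d20:-→d21:-→d22:-→d23:-→d24:-→d25:-→d26:-→d27:-→d28:-→d29:-→d30:-→d31:-→d32:H1  best=H1
  + 166.32.0.0/12 (H0) depth=12
  + 0.0.0.0/0 (H0) depth=0
  ? 165.205.16.145  path d0:H0→d1:-→d2:-→d3:-→d4:-→d5:-→d6:-→d7:-→d8:H4→d9:-→d10:-→d11:-→d12:-→d13:-→d14:-→d15:-→d16:-→d17:-→d18:-→d19:-→d20:-→d21:-→d22:-→d23:-→d24:-→d25:-→d26:-→d27:-→d28:-→d29:-→d30:-→d31:-→d32:H1  best=H1
  del 166.32.0.0/12 (clear depth 12)
  + 166.39.62.0/26 (H1) depth=26
  ? 165.205.16.145  path d0:H0→d1:-→d2:-→d3:-→d4:-→d5:-→d6:-→d7:-→d8:H4→d9:-→d10:-→d11:-→d12:-→d13:-→d14:-→d15:-→d16:-→d17:-→d18:-→d19:-→d20:-→d21:-→d22:-→d23:-→d24:-→d25:-→d26:-→d27:-→d28:-→d29:-→d30:-→d31:-→d32:H1  best=H1
  + 166.39.62.0/24 (H2) depth=24

== LOOKUPS ==
["H4","H1","H4","no-route","H1","H1","H1"]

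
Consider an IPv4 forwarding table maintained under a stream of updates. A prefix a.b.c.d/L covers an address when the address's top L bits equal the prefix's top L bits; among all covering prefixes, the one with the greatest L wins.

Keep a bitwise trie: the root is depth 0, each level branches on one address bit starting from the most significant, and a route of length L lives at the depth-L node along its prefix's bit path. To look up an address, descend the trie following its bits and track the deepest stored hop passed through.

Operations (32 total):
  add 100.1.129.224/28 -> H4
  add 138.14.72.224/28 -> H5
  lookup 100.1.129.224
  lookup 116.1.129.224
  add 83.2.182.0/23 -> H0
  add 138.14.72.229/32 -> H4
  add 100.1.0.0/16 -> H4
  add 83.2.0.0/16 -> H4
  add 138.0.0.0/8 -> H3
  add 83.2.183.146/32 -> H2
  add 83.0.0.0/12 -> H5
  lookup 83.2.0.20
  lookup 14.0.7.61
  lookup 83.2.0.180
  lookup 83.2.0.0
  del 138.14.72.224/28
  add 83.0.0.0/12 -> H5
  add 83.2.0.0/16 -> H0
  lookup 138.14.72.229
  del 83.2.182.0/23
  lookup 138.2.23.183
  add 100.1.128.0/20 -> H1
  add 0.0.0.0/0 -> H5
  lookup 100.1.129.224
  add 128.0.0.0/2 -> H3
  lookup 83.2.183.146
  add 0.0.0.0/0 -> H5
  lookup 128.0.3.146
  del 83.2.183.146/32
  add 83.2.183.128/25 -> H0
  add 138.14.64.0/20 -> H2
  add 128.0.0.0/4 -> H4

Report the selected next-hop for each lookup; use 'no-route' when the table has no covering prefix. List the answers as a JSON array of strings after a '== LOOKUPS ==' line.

Trace:
  + 100.1.129.224/28 (H4) depth=28
  + 138.14.72.224/28 (H5) depth=28
  Q 100.1.129.224: descend 0110010000000001100000011110 ; hops seen [H4] ; pick H4
  Q 116.1.129.224: descend 011 ; hops seen [∅] ; pick no-route
  + 83.2.182.0/23 (H0) depth=23
  + 138.14.72.229/32 (H4) depth=32
  + 100.1.0.0/16 (H4) depth=16
  + 83.2.0.0/16 (H4) depth=16
  + 138.0.0.0/8 (H3) depth=8
  + 83.2.183.146/32 (H2) depth=32
  + 83.0.0.0/12 (H5) depth=12
  Q 83.2.0.20: descend 0101001100000010 ; hops seen [H5,H4] ; pick H4
  Q 14.0.7.61: descend 0 ; hops seen [∅] ; pick no-route
  Q 83.2.0.180: descend 0101001100000010 ; hops seen [H5,H4] ; pick H4
  Q 83.2.0.0: descend 0101001100000010 ; hops seen [H5,H4] ; pick H4
  - 138.14.72.224/28 clear@28
  + 83.0.0.0/12 (H5) depth=12
  + 83.2.0.0/16 (H0) depth=16
  Q 138.14.72.229: descend 10001010000011100100100011100101 ; hops seen [H3,H4] ; pick H4
  - 83.2.182.0/23 clear@23
  Q 138.2.23.183: descend 100010100000 ; hops seen [H3] ; pick H3
  + 100.1.128.0/20 (H1) depth=20
  + 0.0.0.0/0 (H5) depth=0
  Q 100.1.129.224: descend 0110010000000001100000011110 ; hops seen [H5,H4,H1,H4] ; pick H4
  + 128.0.0.0/2 (H3) depth=2
  Q 83.2.183.146: descend 01010011000000101011011110010010 ; hops seen [H5,H5,H0,H2] ; pick H2
  + 0.0.0.0/0 (H5) depth=0
  Q 128.0.3.146: descend 1000 ; hops seen [H5,H3] ; pick H3
  - 83.2.183.146/32 clear@32
  + 83.2.183.128/25 (H0) depth=25
  + 138.14.64.0/20 (H2) depth=20
  + 128.0.0.0/4 (H4) depth=4

== LOOKUPS ==
["H4","no-route","H4","no-route","H4","H4","H4","H3","H4","H2","H3"]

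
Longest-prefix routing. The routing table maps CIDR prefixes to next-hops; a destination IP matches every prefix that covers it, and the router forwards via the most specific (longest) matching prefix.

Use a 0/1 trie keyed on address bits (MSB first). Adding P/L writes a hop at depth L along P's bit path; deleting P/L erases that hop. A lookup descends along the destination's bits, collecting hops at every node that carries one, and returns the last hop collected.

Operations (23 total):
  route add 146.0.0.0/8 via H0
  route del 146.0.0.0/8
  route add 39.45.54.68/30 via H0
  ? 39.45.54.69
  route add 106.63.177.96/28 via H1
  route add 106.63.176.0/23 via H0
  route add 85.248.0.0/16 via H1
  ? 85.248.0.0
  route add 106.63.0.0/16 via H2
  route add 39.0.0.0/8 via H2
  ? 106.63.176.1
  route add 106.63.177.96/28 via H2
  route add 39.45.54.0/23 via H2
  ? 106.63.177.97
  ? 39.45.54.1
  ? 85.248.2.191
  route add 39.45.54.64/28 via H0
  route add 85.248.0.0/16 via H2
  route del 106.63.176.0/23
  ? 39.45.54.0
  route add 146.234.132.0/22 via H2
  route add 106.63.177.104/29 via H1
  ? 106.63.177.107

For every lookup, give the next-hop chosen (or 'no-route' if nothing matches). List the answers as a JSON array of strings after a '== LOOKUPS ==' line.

Apply in order:
  + 146.0.0.0/8 (H0) depth=8
  - 146.0.0.0/8 clear@8
  + 39.45.54.68/30 (H0) depth=30
  ? 39.45.54.69  path d0:-→d1:-→d2:-→d3:-→d4:-→d5:-→d6:-→d7:-→d8:-→d9:-→d10:-→d11:-→d12:-→d13:-→d14:-→d15:-→d16:-→d17:-→d18:-→d19:-→d20:-→d21:-→d22:-→d23:-→d24:-→d25:-→d26:-→d27:-→d28:-→d29:-→d30:H0  best=H0
  + 106.63.177.96/28 (H1) depth=28
  + 106.63.176.0/23 (H0) depth=23
  + 85.248.0.0/16 (H1) depth=16
  ? 85.248.0.0  path d0:-→d1:-→d2:-→d3:-→d4:-→d5:-→d6:-→d7:-→d8:-→d9:-→d10:-→d11:-→d12:-→d13:-→d14:-→d15:-→d16:H1  best=H1
  + 106.63.0.0/16 (H2) depth=16
  + 39.0.0.0/8 (H2) depth=8
  ? 106.63.176.1  path d0:-→d1:-→d2:-→d3:-→d4:-→d5:-→d6:-→d7:-→d8:-→d9:-→d10:-→d11:-→d12:-→d13:-→d14:-→d15:-→d16:H2→d17:-→d18:-→d19:-→d20:-→d21:-→d22:-→d23:H0  best=H0
  + 106.63.177.96/28 (H2) depth=28
  + 39.45.54.0/23 (H2) depth=23
  ? 106.63.177.97  path d0:-→d1:-→d2:-→d3:-→d4:-→d5:-→d6:-→d7:-→d8:-→d9:-→d10:-→d11:-→d12:-→d13:-→d14:-→d15:-→d16:H2→d17:-→d18:-→d19:-→d20:-→d21:-→d22:-→d23:H0→d24:-→d25:-→d26:-→d27:-→d28:H2  best=H2
  ? 39.45.54.1  path d0:-→d1:-→d2:-→d3:-→d4:-→d5:-→d6:-→d7:-→d8:H2→d9:-→d10:-→d11:-→d12:-→d13:-→d14:-→d15:-→d16:-→d17:-→d18:-→d19:-→d20:-→d21:-→d22:-→d23:H2→d24:-→d25:-  best=H2
  ? 85.248.2.191  path d0:-→d1:-→d2:-→d3:-→d4:-→d5:-→d6:-→d7:-→d8:-→d9:-→d10:-→d11:-→d12:-→d13:-→d14:-→d15:-→d16:H1  best=H1
  + 39.45.54.64/28 (H0) depth=28
  + 85.248.0.0/16 (H2) depth=16
  - 106.63.176.0/23 clear@23
  ? 39.45.54.0  path d0:-→d1:-→d2:-→d3:-→d4:-→d5:-→d6:-→d7:-→d8:H2→d9:-→d10:-→d11:-→d12:-→d13:-→d14:-→d15:-→d16:-→d17:-→d18:-→d19:-→d20:-→d21:-→d22:-→d23:H2→d24:-→d25:-  best=H2
  + 146.234.132.0/22 (H2) depth=22
  + 106.63.177.104/29 (H1) depth=29
  ? 106.63.177.107  path d0:-→d1:-→d2:-→d3:-→d4:-→d5:-→d6:-→d7:-→d8:-→d9:-→d10:-→d11:-→d12:-→d13:-→d14:-→d15:-→d16:H2→d17:-→d18:-→d19:-→d20:-→d21:-→d22:-→d23:-→d24:-→d25:-→d26:-→d27:-→d28:H2→d29:H1  best=H1

== LOOKUPS ==
["H0","H1","H0","H2","H2","H1","H2","H1"]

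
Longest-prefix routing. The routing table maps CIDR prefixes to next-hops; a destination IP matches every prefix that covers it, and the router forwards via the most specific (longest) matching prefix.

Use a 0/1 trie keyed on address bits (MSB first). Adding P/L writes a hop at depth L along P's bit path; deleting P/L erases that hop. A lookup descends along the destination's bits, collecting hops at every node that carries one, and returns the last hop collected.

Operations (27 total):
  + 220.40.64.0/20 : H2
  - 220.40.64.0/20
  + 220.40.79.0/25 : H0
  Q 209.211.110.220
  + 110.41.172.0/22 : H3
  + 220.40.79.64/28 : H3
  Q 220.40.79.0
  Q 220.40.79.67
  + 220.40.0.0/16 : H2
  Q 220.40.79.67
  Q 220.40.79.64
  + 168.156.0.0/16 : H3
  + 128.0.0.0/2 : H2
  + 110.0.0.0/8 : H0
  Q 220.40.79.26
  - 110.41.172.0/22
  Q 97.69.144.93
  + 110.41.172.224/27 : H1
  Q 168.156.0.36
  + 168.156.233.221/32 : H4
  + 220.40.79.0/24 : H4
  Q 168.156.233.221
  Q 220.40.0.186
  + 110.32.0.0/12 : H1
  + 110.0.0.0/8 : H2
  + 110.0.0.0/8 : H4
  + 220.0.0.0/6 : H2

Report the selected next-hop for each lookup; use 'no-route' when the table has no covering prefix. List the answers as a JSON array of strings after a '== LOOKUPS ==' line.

Process each operation:
  + 220.40.64.0/20 (H2) depth=20
  del 220.40.64.0/20 (clear depth 20)
  + 220.40.79.0/25 (H0) depth=25
  lookup 209.211.110.220: bits 1101 walk d0:-→d1:-→d2:-→d3:-→d4:- -> no-route
  + 110.41.172.0/22 (H3) depth=22
  + 220.40.79.64/28 (H3) depth=28
  lookup 220.40.79.0: bits 1101110000101000010011110 walk d0:-→d1:-→d2:-→d3:-→d4:-→d5:-→d6:-→d7:-→d8:-→d9:-→d10:-→d11:-→d12:-→d13:-→d14:-→d15:-→d16:-→d17:-→d18:-→d19:-→d20:-→d21:-→d22:-→d23:-→d24:-→d25:H0 -> H0
  lookup 220.40.79.67: bits 1101110000101000010011110100 walk d0:-→d1:-→d2:-→d3:-→d4:-→d5:-→d6:-→d7:-→d8:-→d9:-→d10:-→d11:-→d12:-→d13:-→d14:-→d15:-→d16:-→d17:-→d18:-→d19:-→d20:-→d21:-→d22:-→d23:-→d24:-→d25:H0→d26:-→d27:-→d28:H3 -> H3
  + 220.40.0.0/16 (H2) depth=16
  lookup 220.40.79.67: bits 1101110000101000010011110100 walk d0:-→d1:-→d2:-→d3:-→d4:-→d5:-→d6:-→d7:-→d8:-→d9:-→d10:-→d11:-→d12:-→d13:-→d14:-→d15:-→d16:H2→d17:-→d18:-→d19:-→d20:-→d21:-→d22:-→d23:-→d24:-→d25:H0→d26:-→d27:-→d28:H3 -> H3
  lookup 220.40.79.64: bits 1101110000101000010011110100 walk d0:-→d1:-→d2:-→d3:-→d4:-→d5:-→d6:-→d7:-→d8:-→d9:-→d10:-→d11:-→d12:-→d13:-→d14:-→d15:-→d16:H2→d17:-→d18:-→d19:-→d20:-→d21:-→d22:-→d23:-→d24:-→d25:H0→d26:-→d27:-→d28:H3 -> H3
  + 168.156.0.0/16 (H3) depth=16
  + 128.0.0.0/2 (H2) depth=2
  + 110.0.0.0/8 (H0) depth=8
  lookup 220.40.79.26: bits 1101110000101000010011110 walk d0:-→d1:-→d2:-→d3:-→d4:-→d5:-→d6:-→d7:-→d8:-→d9:-→d10:-→d11:-→d12:-→d13:-→d14:-→d15:-→d16:H2→d17:-→d18:-→d19:-→d20:-→d21:-→d22:-→d23:-→d24:-→d25:H0 -> H0
  del 110.41.172.0/22 (clear depth 22)
  lookup 97.69.144.93: bits 0110 walk d0:-→d1:-→d2:-→d3:-→d4:- -> no-route
  + 110.41.172.224/27 (H1) depth=27
  lookup 168.156.0.36: bits 1010100010011100 walk d0:-→d1:-→d2:H2→d3:-→d4:-→d5:-→d6:-→d7:-→d8:-→d9:-→d10:-→d11:-→d12:-→d13:-→d14:-→d15:-→d16:H3 -> H3
  + 168.156.233.221/32 (H4) depth=32
  + 220.40.79.0/24 (H4) depth=24
  lookup 168.156.233.221: bits 10101000100111001110100111011101 walk d0:-→d1:-→d2:H2→d3:-→d4:-→d5:-→d6:-→d7:-→d8:-→d9:-→d10:-→d11:-→d12:-→d13:-→d14:-→d15:-→d16:H3→d17:-→d18:-→d19:-→d20:-→d21:-→d22:-→d23:-→d24:-→d25:-→d26:-→d27:-→d28:-→d29:-→d30:-→d31:-→d32:H4 -> H4
  lookup 220.40.0.186: bits 11011100001010000 walk d0:-→d1:-→d2:-→d3:-→d4:-→d5:-→d6:-→d7:-→d8:-→d9:-→d10:-→d11:-→d12:-→d13:-→d14:-→d15:-→d16:H2→d17:- -> H2
  + 110.32.0.0/12 (H1) depth=12
  + 110.0.0.0/8 (H2) depth=8
  + 110.0.0.0/8 (H4) depth=8
  + 220.0.0.0/6 (H2) depth=6

== LOOKUPS ==
["no-route","H0","H3","H3","H3","H0","no-route","H3","H4","H2"]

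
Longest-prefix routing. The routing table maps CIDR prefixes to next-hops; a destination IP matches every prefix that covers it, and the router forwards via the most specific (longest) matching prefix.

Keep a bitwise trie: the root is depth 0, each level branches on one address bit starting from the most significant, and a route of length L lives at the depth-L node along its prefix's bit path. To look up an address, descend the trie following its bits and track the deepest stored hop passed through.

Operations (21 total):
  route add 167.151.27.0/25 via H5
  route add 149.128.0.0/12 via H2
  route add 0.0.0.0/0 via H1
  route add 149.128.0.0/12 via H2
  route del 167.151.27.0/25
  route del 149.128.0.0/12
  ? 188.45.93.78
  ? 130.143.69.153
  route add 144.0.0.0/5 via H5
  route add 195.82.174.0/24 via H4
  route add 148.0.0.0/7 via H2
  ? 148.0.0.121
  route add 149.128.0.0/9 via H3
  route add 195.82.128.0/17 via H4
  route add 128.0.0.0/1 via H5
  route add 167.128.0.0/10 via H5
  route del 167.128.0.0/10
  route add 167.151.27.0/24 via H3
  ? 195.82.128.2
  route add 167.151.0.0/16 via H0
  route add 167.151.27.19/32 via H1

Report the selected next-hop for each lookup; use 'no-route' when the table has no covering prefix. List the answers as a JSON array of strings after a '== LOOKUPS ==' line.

Apply in order:
  + 167.151.27.0/25 (H5) depth=25
  + 149.128.0.0/12 (H2) depth=12
  + 0.0.0.0/0 (H1) depth=0
  + 149.128.0.0/12 (H2) depth=12
  - 167.151.27.0/25 clear@25
  - 149.128.0.0/12 clear@12
  ? 188.45.93.78  path d0:H1→d1:-→d2:-→d3:-  best=H1
  ? 130.143.69.153  path d0:H1→d1:-→d2:-→d3:-  best=H1
  + 144.0.0.0/5 (H5) depth=5
  + 195.82.174.0/24 (H4) depth=24
  + 148.0.0.0/7 (H2) depth=7
  ? 148.0.0.121  path d0:H1→d1:-→d2:-→d3:-→d4:-→d5:H5→d6:-→d7:H2  best=H2
  + 149.128.0.0/9 (H3) depth=9
  + 195.82.128.0/17 (H4) depth=17
  + 128.0.0.0/1 (H5) depth=1
  + 167.128.0.0/10 (H5) depth=10
  - 167.128.0.0/10 clear@10
  + 167.151.27.0/24 (H3) depth=24
  ? 195.82.128.2  path d0:H1→d1:H5→d2:-→d3:-→d4:-→d5:-→d6:-→d7:-→d8:-→d9:-→d10:-→d11:-→d12:-→d13:-→d14:-→d15:-→d16:-→d17:H4→d18:-  best=H4
  + 167.151.0.0/16 (H0) depth=16
  + 167.151.27.19/32 (H1) depth=32

== LOOKUPS ==
["H1","H1","H2","H4"]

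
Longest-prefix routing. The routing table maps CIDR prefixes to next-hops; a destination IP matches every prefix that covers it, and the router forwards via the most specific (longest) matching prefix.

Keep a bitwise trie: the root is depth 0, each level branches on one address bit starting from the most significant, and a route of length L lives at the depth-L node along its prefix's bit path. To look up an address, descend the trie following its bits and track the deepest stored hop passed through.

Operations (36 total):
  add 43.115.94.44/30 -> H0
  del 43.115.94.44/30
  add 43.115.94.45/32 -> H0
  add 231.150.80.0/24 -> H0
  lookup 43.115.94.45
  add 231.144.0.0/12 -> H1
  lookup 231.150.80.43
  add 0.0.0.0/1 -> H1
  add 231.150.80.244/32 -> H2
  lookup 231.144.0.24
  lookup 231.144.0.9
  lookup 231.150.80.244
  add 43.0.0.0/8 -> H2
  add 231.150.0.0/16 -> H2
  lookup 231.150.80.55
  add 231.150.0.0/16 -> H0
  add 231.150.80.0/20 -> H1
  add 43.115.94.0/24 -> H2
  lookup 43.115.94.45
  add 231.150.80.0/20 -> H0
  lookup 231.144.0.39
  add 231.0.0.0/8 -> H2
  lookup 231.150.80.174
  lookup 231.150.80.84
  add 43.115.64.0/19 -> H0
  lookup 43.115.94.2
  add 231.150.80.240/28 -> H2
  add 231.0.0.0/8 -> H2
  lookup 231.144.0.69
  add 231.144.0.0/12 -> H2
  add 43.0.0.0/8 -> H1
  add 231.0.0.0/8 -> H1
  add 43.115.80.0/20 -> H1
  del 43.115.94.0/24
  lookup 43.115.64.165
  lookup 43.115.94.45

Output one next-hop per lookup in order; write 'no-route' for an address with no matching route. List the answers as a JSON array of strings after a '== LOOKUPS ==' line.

Trace:
  add 43.115.94.44/30 -> H0 at depth 30
  del 43.115.94.44/30 (clear depth 30)
  add 43.115.94.45/32 -> H0 at depth 32
  add 231.150.80.0/24 -> H0 at depth 24
  ? 43.115.94.45  path d0:-→d1:-→d2:-→d3:-→d4:-→d5:-→d6:-→d7:-→d8:-→d9:-→d10:-→d11:-→d12:-→d13:-→d14:-→d15:-→d16:-→d17:-→d18:-→d19:-→d20:-→d21:-→d22:-→d23:-→d24:-→d25:-→d26:-→d27:-→d28:-→d29:-→d30:-→d31:-→d32:H0  best=H0
  add 231.144.0.0/12 -> H1 at depth 12
  ? 231.150.80.43  path d0:-→d1:-→d2:-→d3:-→d4:-→d5:-→d6:-→d7:-→d8:-→d9:-→d10:-→d11:-→d12:H1→d13:-→d14:-→d15:-→d16:-→d17:-→d18:-→d19:-→d20:-→d21:-→d22:-→d23:-→d24:H0  best=H0
  add 0.0.0.0/1 -> H1 at depth 1
  add 231.150.80.244/32 -> H2 at depth 32
  ? 231.144.0.24  path d0:-→d1:-→d2:-→d3:-→d4:-→d5:-→d6:-→d7:-→d8:-→d9:-→d10:-→d11:-→d12:H1→d13:-  best=H1
  ? 231.144.0.9  path d0:-→d1:-→d2:-→d3:-→d4:-→d5:-→d6:-→d7:-→d8:-→d9:-→d10:-→d11:-→d12:H1→d13:-  best=H1
  ? 231.150.80.244  path d0:-→d1:-→d2:-→d3:-→d4:-→d5:-→d6:-→d7:-→d8:-→d9:-→d10:-→d11:-→d12:H1→d13:-→d14:-→d15:-→d16:-→d17:-→d18:-→d19:-→d20:-→d21:-→d22:-→d23:-→d24:H0→d25:-→d26:-→d27:-→d28:-→d29:-→d30:-→d31:-→d32:H2  best=H2
  add 43.0.0.0/8 -> H2 at depth 8
  add 231.150.0.0/16 -> H2 at depth 16
  ? 231.150.80.55  path d0:-→d1:-→d2:-→d3:-→d4:-→d5:-→d6:-→d7:-→d8:-→d9:-→d10:-→d11:-→d12:H1→d13:-→d14:-→d15:-→d16:H2→d17:-→d18:-→d19:-→d20:-→d21:-→d22:-→d23:-→d24:H0  best=H0
  add 231.150.0.0/16 -> H0 at depth 16
  add 231.150.80.0/20 -> H1 at depth 20
  add 43.115.94.0/24 -> H2 at depth 24
  ? 43.115.94.45  path d0:-→d1:H1→d2:-→d3:-→d4:-→d5:-→d6:-→d7:-→d8:H2→d9:-→d10:-→d11:-→d12:-→d13:-→d14:-→d15:-→d16:-→d17:-→d18:-→d19:-→d20:-→d21:-→d22:-→d23:-→d24:H2→d25:-→d26:-→d27:-→d28:-→d29:-→d30:-→d31:-→d32:H0  best=H0
  add 231.150.80.0/20 -> H0 at depth 20
  ? 231.144.0.39  path d0:-→d1:-→d2:-→d3:-→d4:-→d5:-→d6:-→d7:-→d8:-→d9:-→d10:-→d11:-→d12:H1→d13:-  best=H1
  add 231.0.0.0/8 -> H2 at depth 8
  ? 231.150.80.174  path d0:-→d1:-→d2:-→d3:-→d4:-→d5:-→d6:-→d7:-→d8:H2→d9:-→d10:-→d11:-→d12:H1→d13:-→d14:-→d15:-→d16:H0→d17:-→d18:-→d19:-→d20:H0→d21:-→d22:-→d23:-→d24:H0→d25:-  best=H0
  ? 231.150.80.84  path d0:-→d1:-→d2:-→d3:-→d4:-→d5:-→d6:-→d7:-→d8:H2→d9:-→d10:-→d11:-→d12:H1→d13:-→d14:-→d15:-→d16:H0→d17:-→d18:-→d19:-→d20:H0→d21:-→d22:-→d23:-→d24:H0  best=H0
  add 43.115.64.0/19 -> H0 at depth 19
  ? 43.115.94.2  path d0:-→d1:H1→d2:-→d3:-→d4:-→d5:-→d6:-→d7:-→d8:H2→d9:-→d10:-→d11:-→d12:-→d13:-→d14:-→d15:-→d16:-→d17:-→d18:-→d19:H0→d20:-→d21:-→d22:-→d23:-→d24:H2→d25:-→d26:-  best=H2
  add 231.150.80.240/28 -> H2 at depth 28
  add 231.0.0.0/8 -> H2 at depth 8
  ? 231.144.0.69  path d0:-→d1:-→d2:-→d3:-→d4:-→d5:-→d6:-→d7:-→d8:H2→d9:-→d10:-→d11:-→d12:H1→d13:-  best=H1
  add 231.144.0.0/12 -> H2 at depth 12
  add 43.0.0.0/8 -> H1 at depth 8
  add 231.0.0.0/8 -> H1 at depth 8
  add 43.115.80.0/20 -> H1 at depth 20
  del 43.115.94.0/24 (clear depth 24)
  ? 43.115.64.165  path d0:-→d1:H1→d2:-→d3:-→d4:-→d5:-→d6:-→d7:-→d8:H1→d9:-→d10:-→d11:-→d12:-→d13:-→d14:-→d15:-→d16:-→d17:-→d18:-→d19:H0  best=H0
  ? 43.115.94.45  path d0:-→d1:H1→d2:-→d3:-→d4:-→d5:-→d6:-→d7:-→d8:H1→d9:-→d10:-→d11:-→d12:-→d13:-→d14:-→d15:-→d16:-→d17:-→d18:-→d19:H0→d20:H1→d21:-→d22:-→d23:-→d24:-→d25:-→d26:-→d27:-→d28:-→d29:-→d30:-→d31:-→d32:H0  best=H0

== LOOKUPS ==
["H0","H0","H1","H1","H2","H0","H0","H1","H0","H0","H2","H1","H0","H0"]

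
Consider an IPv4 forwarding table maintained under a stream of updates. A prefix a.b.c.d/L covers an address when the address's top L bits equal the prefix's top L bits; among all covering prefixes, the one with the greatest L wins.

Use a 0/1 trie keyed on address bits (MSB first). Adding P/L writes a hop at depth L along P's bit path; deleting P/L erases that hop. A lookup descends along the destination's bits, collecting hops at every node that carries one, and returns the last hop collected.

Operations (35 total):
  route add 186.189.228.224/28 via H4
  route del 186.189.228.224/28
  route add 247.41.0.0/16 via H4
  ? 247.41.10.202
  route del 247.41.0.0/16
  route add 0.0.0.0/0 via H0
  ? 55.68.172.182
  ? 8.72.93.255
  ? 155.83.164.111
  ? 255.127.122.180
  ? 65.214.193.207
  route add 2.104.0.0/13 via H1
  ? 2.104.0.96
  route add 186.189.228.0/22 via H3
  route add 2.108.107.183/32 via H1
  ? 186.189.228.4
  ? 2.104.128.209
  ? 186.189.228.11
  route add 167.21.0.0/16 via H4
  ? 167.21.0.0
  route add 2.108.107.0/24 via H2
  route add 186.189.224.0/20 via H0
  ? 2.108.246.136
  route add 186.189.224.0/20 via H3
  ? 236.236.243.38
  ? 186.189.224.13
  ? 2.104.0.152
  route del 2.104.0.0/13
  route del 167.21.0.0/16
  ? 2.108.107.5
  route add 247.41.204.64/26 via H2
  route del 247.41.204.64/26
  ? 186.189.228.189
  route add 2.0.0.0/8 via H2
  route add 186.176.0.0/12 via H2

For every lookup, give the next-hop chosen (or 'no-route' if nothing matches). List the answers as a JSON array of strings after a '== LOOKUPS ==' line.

Apply in order:
  add 186.189.228.224/28 -> H4 at depth 28
  - 186.189.228.224/28 clear@28
  add 247.41.0.0/16 -> H4 at depth 16
  ? 247.41.10.202  path d0:-→d1:-→d2:-→d3:-→d4:-→d5:-→d6:-→d7:-→d8:-→d9:-→d10:-→d11:-→d12:-→d13:-→d14:-→d15:-→d16:H4  best=H4
  - 247.41.0.0/16 clear@16
  add 0.0.0.0/0 -> H0 at depth 0
  ? 55.68.172.182  path d0:H0  best=H0
  ? 8.72.93.255  path d0:H0  best=H0
  ? 155.83.164.111  path d0:H0→d1:-→d2:-  best=H0
  ? 255.127.122.180  path d0:H0→d1:-→d2:-→d3:-→d4:-  best=H0
  ? 65.214.193.207  path d0:H0  best=H0
  add 2.104.0.0/13 -> H1 at depth 13
  ? 2.104.0.96  path d0:H0→d1:-→d2:-→d3:-→d4:-→d5:-→d6:-→d7:-→d8:-→d9:-→d10:-→d11:-→d12:-→d13:H1  best=H1
  add 186.189.228.0/22 -> H3 at depth 22
  add 2.108.107.183/32 -> H1 at depth 32
  ? 186.189.228.4  path d0:H0→d1:-→d2:-→d3:-→d4:-→d5:-→d6:-→d7:-→d8:-→d9:-→d10:-→d11:-→d12:-→d13:-→d14:-→d15:-→d16:-→d17:-→d18:-→d19:-→d20:-→d21:-→d22:H3→d23:-→d24:-  best=H3
  ? 2.104.128.209  path d0:H0→d1:-→d2:-→d3:-→d4:-→d5:-→d6:-→d7:-→d8:-→d9:-→d10:-→d11:-→d12:-→d13:H1  best=H1
  ? 186.189.228.11  path d0:H0→d1:-→d2:-→d3:-→d4:-→d5:-→d6:-→d7:-→d8:-→d9:-→d10:-→d11:-→d12:-→d13:-→d14:-→d15:-→d16:-→d17:-→d18:-→d19:-→d20:-→d21:-→d22:H3→d23:-→d24:-  best=H3
  add 167.21.0.0/16 -> H4 at depth 16
  ? 167.21.0.0  path d0:H0→d1:-→d2:-→d3:-→d4:-→d5:-→d6:-→d7:-→d8:-→d9:-→d10:-→d11:-→d12:-→d13:-→d14:-→d15:-→d16:H4  best=H4
  add 2.108.107.0/24 -> H2 at depth 24
  add 186.189.224.0/20 -> H0 at depth 20
  ? 2.108.246.136  path d0:H0→d1:-→d2:-→d3:-→d4:-→d5:-→d6:-→d7:-→d8:-→d9:-→d10:-→d11:-→d12:-→d13:H1→d14:-→d15:-→d16:-  best=H1
  add 186.189.224.0/20 -> H3 at depth 20
  ? 236.236.243.38  path d0:H0→d1:-→d2:-→d3:-  best=H0
  ? 186.189.224.13  path d0:H0→d1:-→d2:-→d3:-→d4:-→d5:-→d6:-→d7:-→d8:-→d9:-→d10:-→d11:-→d12:-→d13:-→d14:-→d15:-→d16:-→d17:-→d18:-→d19:-→d20:H3→d21:-  best=H3
  ? 2.104.0.152  path d0:H0→d1:-→d2:-→d3:-→d4:-→d5:-→d6:-→d7:-→d8:-→d9:-→d10:-→d11:-→d12:-→d13:H1  best=H1
  - 2.104.0.0/13 clear@13
  - 167.21.0.0/16 clear@16
  ? 2.108.107.5  path d0:H0→d1:-→d2:-→d3:-→d4:-→d5:-→d6:-→d7:-→d8:-→d9:-→d10:-→d11:-→d12:-→d13:-→d14:-→d15:-→d16:-→d17:-→d18:-→d19:-→d20:-→d21:-→d22:-→d23:-→d24:H2  best=H2
  add 247.41.204.64/26 -> H2 at depth 26
  - 247.41.204.64/26 clear@26
  ? 186.189.228.189  path d0:H0→d1:-→d2:-→d3:-→d4:-→d5:-→d6:-→d7:-→d8:-→d9:-→d10:-→d11:-→d12:-→d13:-→d14:-→d15:-→d16:-→d17:-→d18:-→d19:-→d20:H3→d21:-→d22:H3→d23:-→d24:-→d25:-  best=H3
  add 2.0.0.0/8 -> H2 at depth 8
  add 186.176.0.0/12 -> H2 at depth 12

== LOOKUPS ==
["H4","H0","H0","H0","H0","H0","H1","H3","H1","H3","H4","H1","H0","H3","H1","H2","H3"]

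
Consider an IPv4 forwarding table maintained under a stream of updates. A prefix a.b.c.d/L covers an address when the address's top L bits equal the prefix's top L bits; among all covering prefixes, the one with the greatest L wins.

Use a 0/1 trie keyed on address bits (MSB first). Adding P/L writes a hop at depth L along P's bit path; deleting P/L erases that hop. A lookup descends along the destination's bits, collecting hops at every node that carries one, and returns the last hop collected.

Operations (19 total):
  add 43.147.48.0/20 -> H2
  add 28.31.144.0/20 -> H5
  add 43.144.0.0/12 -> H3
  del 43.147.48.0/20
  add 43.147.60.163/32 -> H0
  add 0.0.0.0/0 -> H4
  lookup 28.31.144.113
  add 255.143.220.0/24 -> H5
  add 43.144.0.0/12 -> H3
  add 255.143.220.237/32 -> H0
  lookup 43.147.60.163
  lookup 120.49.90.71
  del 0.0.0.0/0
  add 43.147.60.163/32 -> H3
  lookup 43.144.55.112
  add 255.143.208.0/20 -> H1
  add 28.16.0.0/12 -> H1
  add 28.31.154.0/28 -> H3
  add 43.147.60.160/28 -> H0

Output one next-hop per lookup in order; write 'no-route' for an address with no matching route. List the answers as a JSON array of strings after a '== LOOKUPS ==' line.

Trace:
  add 43.147.48.0/20 -> H2 at depth 20
  add 28.31.144.0/20 -> H5 at depth 20
  add 43.144.0.0/12 -> H3 at depth 12
  del 43.147.48.0/20 (clear depth 20)
  add 43.147.60.163/32 -> H0 at depth 32
  add 0.0.0.0/0 -> H4 at depth 0
  ? 28.31.144.113  path d0:H4→d1:-→d2:-→d3:-→d4:-→d5:-→d6:-→d7:-→d8:-→d9:-→d10:-→d11:-→d12:-→d13:-→d14:-→d15:-→d16:-→d17:-→d18:-→d19:-→d20:H5  best=H5
  add 255.143.220.0/24 -> H5 at depth 24
  add 43.144.0.0/12 -> H3 at depth 12
  add 255.143.220.237/32 -> H0 at depth 32
  ? 43.147.60.163  path d0:H4→d1:-→d2:-→d3:-→d4:-→d5:-→d6:-→d7:-→d8:-→d9:-→d10:-→d11:-→d12:H3→d13:-→d14:-→d15:-→d16:-→d17:-→d18:-→d19:-→d20:-→d21:-→d22:-→d23:-→d24:-→d25:-→d26:-→d27:-→d28:-→d29:-→d30:-→d31:-→d32:H0  best=H0
  ? 120.49.90.71  path d0:H4→d1:-  best=H4
  del 0.0.0.0/0 (clear depth 0)
  add 43.147.60.163/32 -> H3 at depth 32
  ? 43.144.55.112  path d0:-→d1:-→d2:-→d3:-→d4:-→d5:-→d6:-→d7:-→d8:-→d9:-→d10:-→d11:-→d12:H3→d13:-→d14:-  best=H3
  add 255.143.208.0/20 -> H1 at depth 20
  add 28.16.0.0/12 -> H1 at depth 12
  add 28.31.154.0/28 -> H3 at depth 28
  add 43.147.60.160/28 -> H0 at depth 28

== LOOKUPS ==
["H5","H0","H4","H3"]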